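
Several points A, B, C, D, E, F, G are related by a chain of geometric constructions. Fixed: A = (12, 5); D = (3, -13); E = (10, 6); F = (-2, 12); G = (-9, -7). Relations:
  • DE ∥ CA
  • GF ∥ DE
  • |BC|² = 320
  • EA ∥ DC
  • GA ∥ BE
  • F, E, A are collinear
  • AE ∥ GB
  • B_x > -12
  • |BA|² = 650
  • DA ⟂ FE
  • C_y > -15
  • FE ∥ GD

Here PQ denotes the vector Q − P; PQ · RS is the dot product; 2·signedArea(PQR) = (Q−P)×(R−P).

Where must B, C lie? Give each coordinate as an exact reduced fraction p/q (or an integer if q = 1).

1. B_x = -11  [GA ∥ BE ∩ AE ∥ GB]
2. B_y = -6  [GA ∥ BE ∩ AE ∥ GB]
   → B = (-11, -6)
3. C_x = 5  [DE ∥ CA ∩ EA ∥ DC]
4. C_y = -14  [DE ∥ CA ∩ EA ∥ DC]
   → C = (5, -14)

B = (-11, -6)
C = (5, -14)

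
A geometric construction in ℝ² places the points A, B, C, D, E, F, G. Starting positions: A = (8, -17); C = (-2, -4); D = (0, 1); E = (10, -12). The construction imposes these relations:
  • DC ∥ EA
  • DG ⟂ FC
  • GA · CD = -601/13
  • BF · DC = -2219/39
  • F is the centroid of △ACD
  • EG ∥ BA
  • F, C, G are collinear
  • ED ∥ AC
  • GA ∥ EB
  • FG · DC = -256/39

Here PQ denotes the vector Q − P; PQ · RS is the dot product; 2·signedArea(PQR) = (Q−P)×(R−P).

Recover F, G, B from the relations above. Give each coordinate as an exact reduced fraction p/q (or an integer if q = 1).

1. F_x = 2  [F is the centroid of △ACD]
2. F_y = -20/3  [F is the centroid of △ACD]
   → F = (2, -20/3)
3. G_x = -38/13  [F, C, G are collinear ∩ DG ⟂ FC]
4. G_y = -44/13  [F, C, G are collinear ∩ DG ⟂ FC]
   → G = (-38/13, -44/13)
5. B_x = 272/13  [EG ∥ BA ∩ GA ∥ EB]
6. B_y = -333/13  [EG ∥ BA ∩ GA ∥ EB]
   → B = (272/13, -333/13)

B = (272/13, -333/13)
F = (2, -20/3)
G = (-38/13, -44/13)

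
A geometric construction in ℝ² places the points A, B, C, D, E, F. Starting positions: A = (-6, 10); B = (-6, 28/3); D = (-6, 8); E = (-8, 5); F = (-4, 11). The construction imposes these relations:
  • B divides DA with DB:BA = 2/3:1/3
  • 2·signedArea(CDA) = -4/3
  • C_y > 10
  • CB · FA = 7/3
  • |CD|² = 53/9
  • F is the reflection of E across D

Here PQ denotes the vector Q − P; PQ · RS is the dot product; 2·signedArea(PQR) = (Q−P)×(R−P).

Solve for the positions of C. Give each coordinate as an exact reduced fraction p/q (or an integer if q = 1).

C = (-16/3, 31/3)

1. C_x = -16/3  [CB · FA = 7/3 ∩ 2·signedArea(CDA) = -4/3]
2. C_y = 31/3  [CB · FA = 7/3 ∩ 2·signedArea(CDA) = -4/3]
   → C = (-16/3, 31/3)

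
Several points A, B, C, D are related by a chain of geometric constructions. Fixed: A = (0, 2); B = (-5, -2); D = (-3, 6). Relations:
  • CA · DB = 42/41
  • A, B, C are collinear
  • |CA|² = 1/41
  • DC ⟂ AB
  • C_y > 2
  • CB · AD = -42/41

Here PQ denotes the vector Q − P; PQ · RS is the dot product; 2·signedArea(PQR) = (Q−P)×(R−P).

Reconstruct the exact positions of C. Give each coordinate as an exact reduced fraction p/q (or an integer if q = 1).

1. C_x = 5/41  [A, B, C are collinear ∩ DC ⟂ AB]
2. C_y = 86/41  [A, B, C are collinear ∩ DC ⟂ AB]
   → C = (5/41, 86/41)

C = (5/41, 86/41)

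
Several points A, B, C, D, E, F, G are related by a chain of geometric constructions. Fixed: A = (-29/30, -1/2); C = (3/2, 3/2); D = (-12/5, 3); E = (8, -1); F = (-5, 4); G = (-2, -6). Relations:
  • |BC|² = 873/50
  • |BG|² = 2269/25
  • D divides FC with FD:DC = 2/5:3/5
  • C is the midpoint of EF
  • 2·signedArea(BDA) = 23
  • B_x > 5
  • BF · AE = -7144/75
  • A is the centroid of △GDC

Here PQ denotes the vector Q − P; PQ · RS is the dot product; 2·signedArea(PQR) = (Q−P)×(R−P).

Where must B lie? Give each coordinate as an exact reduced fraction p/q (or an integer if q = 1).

1. B_x = 27/5  [2·signedArea(BDA) = 23 ∩ BF · AE = -7144/75]
2. B_y = 0  [2·signedArea(BDA) = 23 ∩ BF · AE = -7144/75]
   → B = (27/5, 0)

B = (27/5, 0)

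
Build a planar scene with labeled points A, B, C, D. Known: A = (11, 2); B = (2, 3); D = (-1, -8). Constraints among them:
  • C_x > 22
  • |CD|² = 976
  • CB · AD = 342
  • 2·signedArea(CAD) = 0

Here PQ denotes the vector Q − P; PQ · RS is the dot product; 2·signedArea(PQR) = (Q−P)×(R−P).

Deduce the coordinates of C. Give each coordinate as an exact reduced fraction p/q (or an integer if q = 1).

1. C_x = 23  [2·signedArea(CAD) = 0 ∩ CB · AD = 342]
2. C_y = 12  [2·signedArea(CAD) = 0 ∩ CB · AD = 342]
   → C = (23, 12)

C = (23, 12)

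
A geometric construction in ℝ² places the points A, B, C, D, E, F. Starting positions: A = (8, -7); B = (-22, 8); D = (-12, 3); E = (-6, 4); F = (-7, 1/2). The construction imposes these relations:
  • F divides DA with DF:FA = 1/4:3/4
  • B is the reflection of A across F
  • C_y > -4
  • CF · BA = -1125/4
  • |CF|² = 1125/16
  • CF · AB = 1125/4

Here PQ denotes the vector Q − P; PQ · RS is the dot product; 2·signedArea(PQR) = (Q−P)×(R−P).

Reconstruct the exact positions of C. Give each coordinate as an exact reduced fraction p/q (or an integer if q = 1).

1. C_x = 1/2  [line 30·x + -15·y + -255/4 = 0 ∩ |CF|² = 1125/16]
2. C_y = -13/4  [line 30·x + -15·y + -255/4 = 0 ∩ |CF|² = 1125/16]
   → C = (1/2, -13/4)

C = (1/2, -13/4)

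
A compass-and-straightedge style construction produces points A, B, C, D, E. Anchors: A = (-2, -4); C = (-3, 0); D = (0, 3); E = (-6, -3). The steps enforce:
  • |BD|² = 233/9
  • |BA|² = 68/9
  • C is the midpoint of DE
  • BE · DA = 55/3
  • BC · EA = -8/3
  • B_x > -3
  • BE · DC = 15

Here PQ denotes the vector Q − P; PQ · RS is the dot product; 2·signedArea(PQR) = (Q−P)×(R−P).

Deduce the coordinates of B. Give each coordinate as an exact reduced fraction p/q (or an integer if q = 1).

B = (-8/3, -4/3)

1. B_x = -8/3  [BE · DA = 55/3 ∩ BE · DC = 15]
2. B_y = -4/3  [BE · DA = 55/3 ∩ BE · DC = 15]
   → B = (-8/3, -4/3)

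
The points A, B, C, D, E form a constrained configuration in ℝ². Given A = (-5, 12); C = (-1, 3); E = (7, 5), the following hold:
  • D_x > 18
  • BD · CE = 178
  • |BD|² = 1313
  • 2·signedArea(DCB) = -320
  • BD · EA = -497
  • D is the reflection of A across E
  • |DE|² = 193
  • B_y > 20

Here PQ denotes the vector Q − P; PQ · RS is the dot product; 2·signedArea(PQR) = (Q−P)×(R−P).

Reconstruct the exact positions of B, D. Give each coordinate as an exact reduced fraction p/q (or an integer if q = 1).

1. D_x = 19  [D is the reflection of A across E]
2. D_y = -2  [D is the reflection of A across E]
   → D = (19, -2)
3. B_x = -9  [BD · EA = -497 ∩ BD · CE = 178]
4. B_y = 21  [BD · EA = -497 ∩ BD · CE = 178]
   → B = (-9, 21)

B = (-9, 21)
D = (19, -2)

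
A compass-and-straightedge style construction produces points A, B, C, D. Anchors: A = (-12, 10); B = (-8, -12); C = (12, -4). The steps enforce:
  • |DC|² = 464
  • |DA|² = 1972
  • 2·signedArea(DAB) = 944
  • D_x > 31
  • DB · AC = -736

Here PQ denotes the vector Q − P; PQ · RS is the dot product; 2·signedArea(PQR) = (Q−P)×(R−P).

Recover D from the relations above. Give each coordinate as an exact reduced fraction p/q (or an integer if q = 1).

D = (32, 4)

1. D_x = 32  [2·signedArea(DAB) = 944 ∩ DB · AC = -736]
2. D_y = 4  [2·signedArea(DAB) = 944 ∩ DB · AC = -736]
   → D = (32, 4)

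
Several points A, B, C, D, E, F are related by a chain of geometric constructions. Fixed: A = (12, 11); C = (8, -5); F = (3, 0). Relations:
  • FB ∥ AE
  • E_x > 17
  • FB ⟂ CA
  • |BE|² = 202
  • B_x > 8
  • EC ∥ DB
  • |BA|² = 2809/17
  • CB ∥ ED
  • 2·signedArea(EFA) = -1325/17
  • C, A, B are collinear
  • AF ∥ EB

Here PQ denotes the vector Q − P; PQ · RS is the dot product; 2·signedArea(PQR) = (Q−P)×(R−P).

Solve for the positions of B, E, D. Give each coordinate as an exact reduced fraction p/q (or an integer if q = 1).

1. B_x = 151/17  [C, A, B are collinear ∩ FB ⟂ CA]
2. B_y = -25/17  [C, A, B are collinear ∩ FB ⟂ CA]
   → B = (151/17, -25/17)
3. E_x = 304/17  [AF ∥ EB ∩ FB ∥ AE]
4. E_y = 162/17  [AF ∥ EB ∩ FB ∥ AE]
   → E = (304/17, 162/17)
5. D_x = 319/17  [EC ∥ DB ∩ CB ∥ ED]
6. D_y = 222/17  [EC ∥ DB ∩ CB ∥ ED]
   → D = (319/17, 222/17)

B = (151/17, -25/17)
D = (319/17, 222/17)
E = (304/17, 162/17)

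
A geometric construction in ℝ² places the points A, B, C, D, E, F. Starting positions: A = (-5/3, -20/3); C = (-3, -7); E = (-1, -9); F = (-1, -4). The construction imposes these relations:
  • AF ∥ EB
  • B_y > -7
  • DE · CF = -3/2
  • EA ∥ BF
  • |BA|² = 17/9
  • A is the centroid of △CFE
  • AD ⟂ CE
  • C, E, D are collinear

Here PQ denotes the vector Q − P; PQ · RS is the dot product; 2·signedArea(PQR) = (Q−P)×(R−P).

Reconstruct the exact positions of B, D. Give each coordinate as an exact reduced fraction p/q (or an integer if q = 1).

1. B_x = -1/3  [EA ∥ BF ∩ AF ∥ EB]
2. B_y = -19/3  [EA ∥ BF ∩ AF ∥ EB]
   → B = (-1/3, -19/3)
3. D_x = -5/2  [C, E, D are collinear ∩ AD ⟂ CE]
4. D_y = -15/2  [C, E, D are collinear ∩ AD ⟂ CE]
   → D = (-5/2, -15/2)

B = (-1/3, -19/3)
D = (-5/2, -15/2)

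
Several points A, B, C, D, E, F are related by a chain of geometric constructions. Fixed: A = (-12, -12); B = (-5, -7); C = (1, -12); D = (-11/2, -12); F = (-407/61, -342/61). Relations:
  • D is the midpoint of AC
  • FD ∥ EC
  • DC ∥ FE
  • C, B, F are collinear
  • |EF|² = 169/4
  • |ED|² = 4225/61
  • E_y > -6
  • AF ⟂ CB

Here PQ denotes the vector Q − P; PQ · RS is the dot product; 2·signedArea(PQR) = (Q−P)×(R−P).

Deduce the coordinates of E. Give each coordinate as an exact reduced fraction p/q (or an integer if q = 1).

E = (-21/122, -342/61)

1. E_x = -21/122  [FD ∥ EC ∩ DC ∥ FE]
2. E_y = -342/61  [FD ∥ EC ∩ DC ∥ FE]
   → E = (-21/122, -342/61)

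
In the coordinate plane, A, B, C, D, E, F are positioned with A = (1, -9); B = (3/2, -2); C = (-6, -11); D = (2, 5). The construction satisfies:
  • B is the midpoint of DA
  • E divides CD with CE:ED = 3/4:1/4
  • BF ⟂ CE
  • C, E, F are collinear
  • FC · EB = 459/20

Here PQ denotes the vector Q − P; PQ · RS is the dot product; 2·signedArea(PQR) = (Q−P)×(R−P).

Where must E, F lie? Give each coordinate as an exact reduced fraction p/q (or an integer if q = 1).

1. E_x = 0  [E divides CD with CE:ED = 3/4:1/4]
2. E_y = 1  [E divides CD with CE:ED = 3/4:1/4]
   → E = (0, 1)
3. F_x = -9/10  [C, E, F are collinear ∩ BF ⟂ CE]
4. F_y = -4/5  [C, E, F are collinear ∩ BF ⟂ CE]
   → F = (-9/10, -4/5)

E = (0, 1)
F = (-9/10, -4/5)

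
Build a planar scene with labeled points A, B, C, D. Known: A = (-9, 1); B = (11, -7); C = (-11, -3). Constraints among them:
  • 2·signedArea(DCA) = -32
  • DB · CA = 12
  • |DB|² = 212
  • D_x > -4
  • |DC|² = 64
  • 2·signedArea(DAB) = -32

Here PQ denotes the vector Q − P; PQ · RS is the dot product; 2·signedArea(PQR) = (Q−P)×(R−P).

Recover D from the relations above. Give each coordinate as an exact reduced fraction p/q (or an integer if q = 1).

1. D_x = -3  [DB · CA = 12 ∩ 2·signedArea(DCA) = -32]
2. D_y = -3  [DB · CA = 12 ∩ 2·signedArea(DCA) = -32]
   → D = (-3, -3)

D = (-3, -3)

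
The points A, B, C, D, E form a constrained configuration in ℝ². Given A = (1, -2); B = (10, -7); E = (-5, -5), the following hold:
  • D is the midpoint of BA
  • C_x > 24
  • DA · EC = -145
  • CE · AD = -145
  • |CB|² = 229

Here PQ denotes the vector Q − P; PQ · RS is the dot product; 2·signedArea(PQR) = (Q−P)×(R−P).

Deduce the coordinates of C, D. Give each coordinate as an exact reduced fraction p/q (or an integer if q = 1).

C = (25, -9)
D = (11/2, -9/2)

1. D_x = 11/2  [D is the midpoint of BA]
2. D_y = -9/2  [D is the midpoint of BA]
   → D = (11/2, -9/2)
3. C_x = 25  [line -9/2·x + 5/2·y + 135 = 0 ∩ |CB|² = 229]
4. C_y = -9  [line -9/2·x + 5/2·y + 135 = 0 ∩ |CB|² = 229]
   → C = (25, -9)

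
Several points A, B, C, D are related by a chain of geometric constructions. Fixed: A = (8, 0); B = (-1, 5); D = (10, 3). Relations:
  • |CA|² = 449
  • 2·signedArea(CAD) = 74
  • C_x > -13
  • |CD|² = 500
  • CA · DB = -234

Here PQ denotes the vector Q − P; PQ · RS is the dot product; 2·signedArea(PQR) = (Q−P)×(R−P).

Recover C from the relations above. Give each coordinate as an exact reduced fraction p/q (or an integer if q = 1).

C = (-12, 7)

1. C_x = -12  [CA · DB = -234 ∩ 2·signedArea(CAD) = 74]
2. C_y = 7  [CA · DB = -234 ∩ 2·signedArea(CAD) = 74]
   → C = (-12, 7)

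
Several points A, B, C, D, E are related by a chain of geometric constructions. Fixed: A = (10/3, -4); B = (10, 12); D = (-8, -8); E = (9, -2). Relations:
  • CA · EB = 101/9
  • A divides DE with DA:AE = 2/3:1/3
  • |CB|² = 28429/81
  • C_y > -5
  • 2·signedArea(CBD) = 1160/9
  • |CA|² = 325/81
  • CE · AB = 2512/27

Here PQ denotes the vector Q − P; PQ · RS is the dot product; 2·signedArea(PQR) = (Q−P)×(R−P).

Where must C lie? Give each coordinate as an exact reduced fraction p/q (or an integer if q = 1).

1. C_x = 13/9  [CE · AB = 2512/27 ∩ CA · EB = 101/9]
2. C_y = -14/3  [CE · AB = 2512/27 ∩ CA · EB = 101/9]
   → C = (13/9, -14/3)

C = (13/9, -14/3)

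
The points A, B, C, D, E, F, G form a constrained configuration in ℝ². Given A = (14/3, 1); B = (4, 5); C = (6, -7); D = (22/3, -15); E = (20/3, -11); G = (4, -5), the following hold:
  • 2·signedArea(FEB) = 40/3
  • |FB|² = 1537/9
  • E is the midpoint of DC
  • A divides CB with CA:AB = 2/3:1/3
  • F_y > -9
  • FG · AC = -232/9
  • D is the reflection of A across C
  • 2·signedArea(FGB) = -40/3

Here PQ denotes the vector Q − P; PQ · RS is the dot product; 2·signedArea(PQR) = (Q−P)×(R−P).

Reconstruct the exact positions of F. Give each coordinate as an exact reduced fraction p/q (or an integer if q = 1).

1. F_x = 16/3  [2·signedArea(FGB) = -40/3 ∩ 2·signedArea(FEB) = 40/3]
2. F_y = -8  [2·signedArea(FGB) = -40/3 ∩ 2·signedArea(FEB) = 40/3]
   → F = (16/3, -8)

F = (16/3, -8)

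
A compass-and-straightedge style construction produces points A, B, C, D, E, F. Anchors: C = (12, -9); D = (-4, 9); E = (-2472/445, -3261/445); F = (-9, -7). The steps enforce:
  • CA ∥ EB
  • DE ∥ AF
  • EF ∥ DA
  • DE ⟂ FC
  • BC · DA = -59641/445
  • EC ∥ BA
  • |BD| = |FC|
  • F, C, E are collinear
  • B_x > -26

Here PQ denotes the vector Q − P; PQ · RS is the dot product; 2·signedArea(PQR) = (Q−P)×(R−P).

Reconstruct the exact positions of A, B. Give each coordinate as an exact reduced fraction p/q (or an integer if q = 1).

1. A_x = -3313/445  [DE ∥ AF ∩ EF ∥ DA]
2. A_y = 4151/445  [DE ∥ AF ∩ EF ∥ DA]
   → A = (-3313/445, 4151/445)
3. B_x = -25  [EC ∥ BA ∩ CA ∥ EB]
4. B_y = 11  [EC ∥ BA ∩ CA ∥ EB]
   → B = (-25, 11)

A = (-3313/445, 4151/445)
B = (-25, 11)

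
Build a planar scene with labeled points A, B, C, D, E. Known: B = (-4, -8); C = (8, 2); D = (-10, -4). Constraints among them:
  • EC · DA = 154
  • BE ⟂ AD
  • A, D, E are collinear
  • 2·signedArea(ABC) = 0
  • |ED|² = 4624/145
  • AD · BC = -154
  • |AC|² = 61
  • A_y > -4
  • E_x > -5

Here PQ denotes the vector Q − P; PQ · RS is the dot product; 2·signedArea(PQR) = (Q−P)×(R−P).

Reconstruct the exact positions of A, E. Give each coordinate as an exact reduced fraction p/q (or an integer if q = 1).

A = (2, -3)
E = (-634/145, -512/145)

1. A_x = 2  [2·signedArea(ABC) = 0 ∩ AD · BC = -154]
2. A_y = -3  [2·signedArea(ABC) = 0 ∩ AD · BC = -154]
   → A = (2, -3)
3. E_x = -634/145  [A, D, E are collinear ∩ BE ⟂ AD]
4. E_y = -512/145  [A, D, E are collinear ∩ BE ⟂ AD]
   → E = (-634/145, -512/145)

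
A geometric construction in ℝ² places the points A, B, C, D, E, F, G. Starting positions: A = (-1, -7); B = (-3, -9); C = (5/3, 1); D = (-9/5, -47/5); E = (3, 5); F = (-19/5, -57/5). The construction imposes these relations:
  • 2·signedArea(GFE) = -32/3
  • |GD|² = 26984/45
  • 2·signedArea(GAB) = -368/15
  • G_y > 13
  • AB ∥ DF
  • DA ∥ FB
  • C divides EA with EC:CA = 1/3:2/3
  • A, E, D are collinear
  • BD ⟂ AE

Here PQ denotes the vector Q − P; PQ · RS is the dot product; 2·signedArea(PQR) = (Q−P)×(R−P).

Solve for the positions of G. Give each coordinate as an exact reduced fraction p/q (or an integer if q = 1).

1. G_x = 107/15  [2·signedArea(GAB) = -368/15 ∩ 2·signedArea(GFE) = -32/3]
2. G_y = 67/5  [2·signedArea(GAB) = -368/15 ∩ 2·signedArea(GFE) = -32/3]
   → G = (107/15, 67/5)

G = (107/15, 67/5)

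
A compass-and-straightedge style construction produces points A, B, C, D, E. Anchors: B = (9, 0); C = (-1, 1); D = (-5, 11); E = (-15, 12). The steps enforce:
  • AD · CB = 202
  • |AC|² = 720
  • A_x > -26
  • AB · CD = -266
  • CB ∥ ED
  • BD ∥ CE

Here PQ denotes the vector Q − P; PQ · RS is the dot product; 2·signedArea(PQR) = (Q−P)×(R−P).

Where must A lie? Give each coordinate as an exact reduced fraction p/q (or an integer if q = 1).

1. A_x = -25  [AD · CB = 202 ∩ AB · CD = -266]
2. A_y = 13  [AD · CB = 202 ∩ AB · CD = -266]
   → A = (-25, 13)

A = (-25, 13)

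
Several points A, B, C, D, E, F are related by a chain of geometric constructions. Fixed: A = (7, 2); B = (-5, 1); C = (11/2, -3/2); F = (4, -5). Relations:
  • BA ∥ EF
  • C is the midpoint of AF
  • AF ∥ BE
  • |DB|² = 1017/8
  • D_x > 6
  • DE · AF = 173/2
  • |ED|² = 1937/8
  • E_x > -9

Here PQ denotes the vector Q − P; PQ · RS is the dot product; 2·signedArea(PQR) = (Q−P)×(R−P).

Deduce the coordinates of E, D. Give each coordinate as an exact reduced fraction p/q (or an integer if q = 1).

1. E_x = -8  [BA ∥ EF ∩ AF ∥ BE]
2. E_y = -6  [BA ∥ EF ∩ AF ∥ BE]
   → E = (-8, -6)
3. D_x = 25/4  [line 3·x + 7·y + -41/2 = 0 ∩ |DB|² = 1017/8]
4. D_y = 1/4  [line 3·x + 7·y + -41/2 = 0 ∩ |DB|² = 1017/8]
   → D = (25/4, 1/4)

D = (25/4, 1/4)
E = (-8, -6)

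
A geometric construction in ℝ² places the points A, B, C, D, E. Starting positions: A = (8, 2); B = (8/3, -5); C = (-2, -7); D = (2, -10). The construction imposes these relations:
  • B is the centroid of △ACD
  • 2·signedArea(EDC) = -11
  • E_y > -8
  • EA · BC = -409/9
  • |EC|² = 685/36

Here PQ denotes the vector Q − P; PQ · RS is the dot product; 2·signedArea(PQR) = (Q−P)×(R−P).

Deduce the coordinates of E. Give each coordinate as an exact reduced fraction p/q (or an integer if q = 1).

1. E_x = 7/3  [2·signedArea(EDC) = -11 ∩ EA · BC = -409/9]
2. E_y = -15/2  [2·signedArea(EDC) = -11 ∩ EA · BC = -409/9]
   → E = (7/3, -15/2)

E = (7/3, -15/2)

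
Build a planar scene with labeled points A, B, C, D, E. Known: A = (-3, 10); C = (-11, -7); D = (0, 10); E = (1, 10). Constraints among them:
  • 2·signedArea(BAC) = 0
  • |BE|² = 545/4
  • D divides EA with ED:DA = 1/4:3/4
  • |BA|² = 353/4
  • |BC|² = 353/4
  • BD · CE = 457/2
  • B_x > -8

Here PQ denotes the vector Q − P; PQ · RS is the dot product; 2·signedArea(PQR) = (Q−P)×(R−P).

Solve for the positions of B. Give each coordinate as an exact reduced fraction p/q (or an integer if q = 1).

B = (-7, 3/2)

1. B_x = -7  [2·signedArea(BAC) = 0 ∩ BD · CE = 457/2]
2. B_y = 3/2  [2·signedArea(BAC) = 0 ∩ BD · CE = 457/2]
   → B = (-7, 3/2)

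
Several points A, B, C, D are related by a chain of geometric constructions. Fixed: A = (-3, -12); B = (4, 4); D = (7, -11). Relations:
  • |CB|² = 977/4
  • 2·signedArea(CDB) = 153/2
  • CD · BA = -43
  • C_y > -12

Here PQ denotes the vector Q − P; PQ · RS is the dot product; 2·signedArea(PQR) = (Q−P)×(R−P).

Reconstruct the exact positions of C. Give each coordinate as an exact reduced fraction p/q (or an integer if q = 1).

C = (2, -23/2)

1. C_x = 2  [2·signedArea(CDB) = 153/2 ∩ CD · BA = -43]
2. C_y = -23/2  [2·signedArea(CDB) = 153/2 ∩ CD · BA = -43]
   → C = (2, -23/2)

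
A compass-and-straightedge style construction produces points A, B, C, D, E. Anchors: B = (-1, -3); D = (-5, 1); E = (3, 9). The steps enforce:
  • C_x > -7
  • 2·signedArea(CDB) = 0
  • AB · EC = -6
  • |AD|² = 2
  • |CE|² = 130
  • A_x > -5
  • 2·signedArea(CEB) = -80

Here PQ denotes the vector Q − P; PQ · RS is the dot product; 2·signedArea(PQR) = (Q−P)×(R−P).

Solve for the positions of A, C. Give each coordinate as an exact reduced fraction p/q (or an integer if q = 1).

A = (-4, 0)
C = (-6, 2)

1. C_x = -6  [2·signedArea(CDB) = 0 ∩ 2·signedArea(CEB) = -80]
2. C_y = 2  [2·signedArea(CDB) = 0 ∩ 2·signedArea(CEB) = -80]
   → C = (-6, 2)
3. A_x = -4  [line 9·x + 7·y + 36 = 0 ∩ |AD|² = 2]
4. A_y = 0  [line 9·x + 7·y + 36 = 0 ∩ |AD|² = 2]
   → A = (-4, 0)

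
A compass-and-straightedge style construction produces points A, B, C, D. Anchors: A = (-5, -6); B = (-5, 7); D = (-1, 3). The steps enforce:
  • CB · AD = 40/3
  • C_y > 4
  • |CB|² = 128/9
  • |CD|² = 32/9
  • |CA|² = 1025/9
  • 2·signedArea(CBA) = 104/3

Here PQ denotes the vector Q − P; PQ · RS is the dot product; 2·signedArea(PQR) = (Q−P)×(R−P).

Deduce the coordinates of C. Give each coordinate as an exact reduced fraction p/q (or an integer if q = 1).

C = (-7/3, 13/3)

1. C_x = -7/3  [2·signedArea(CBA) = 104/3 ∩ CB · AD = 40/3]
2. C_y = 13/3  [2·signedArea(CBA) = 104/3 ∩ CB · AD = 40/3]
   → C = (-7/3, 13/3)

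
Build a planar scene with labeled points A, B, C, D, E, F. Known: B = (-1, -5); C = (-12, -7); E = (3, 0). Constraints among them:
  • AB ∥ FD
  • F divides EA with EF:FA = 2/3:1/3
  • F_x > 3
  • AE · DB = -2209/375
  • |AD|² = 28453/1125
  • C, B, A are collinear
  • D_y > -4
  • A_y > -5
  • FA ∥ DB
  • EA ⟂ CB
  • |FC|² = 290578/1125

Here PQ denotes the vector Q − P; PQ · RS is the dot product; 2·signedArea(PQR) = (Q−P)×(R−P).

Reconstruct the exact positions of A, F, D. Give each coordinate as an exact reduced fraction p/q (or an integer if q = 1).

1. A_x = 469/125  [C, B, A are collinear ∩ EA ⟂ CB]
2. A_y = -517/125  [C, B, A are collinear ∩ EA ⟂ CB]
   → A = (469/125, -517/125)
3. F_x = 1313/375  [F divides EA with EF:FA = 2/3:1/3]
4. F_y = -1034/375  [F divides EA with EF:FA = 2/3:1/3]
   → F = (1313/375, -1034/375)
5. D_x = -469/375  [FA ∥ DB ∩ AB ∥ FD]
6. D_y = -1358/375  [FA ∥ DB ∩ AB ∥ FD]
   → D = (-469/375, -1358/375)

A = (469/125, -517/125)
D = (-469/375, -1358/375)
F = (1313/375, -1034/375)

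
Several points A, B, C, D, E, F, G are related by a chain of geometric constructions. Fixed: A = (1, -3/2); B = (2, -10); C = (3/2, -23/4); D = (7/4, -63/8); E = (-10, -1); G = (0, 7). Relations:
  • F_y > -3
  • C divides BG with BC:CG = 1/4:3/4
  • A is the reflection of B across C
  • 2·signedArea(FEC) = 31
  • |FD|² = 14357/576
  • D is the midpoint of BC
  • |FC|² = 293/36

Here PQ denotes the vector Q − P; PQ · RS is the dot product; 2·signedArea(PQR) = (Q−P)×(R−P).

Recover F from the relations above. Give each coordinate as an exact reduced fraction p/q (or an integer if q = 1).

F = (7/6, -35/12)

1. F_x = 7/6  [line 19/4·x + 23/2·y + 28 = 0 ∩ |FC|² = 293/36]
2. F_y = -35/12  [line 19/4·x + 23/2·y + 28 = 0 ∩ |FC|² = 293/36]
   → F = (7/6, -35/12)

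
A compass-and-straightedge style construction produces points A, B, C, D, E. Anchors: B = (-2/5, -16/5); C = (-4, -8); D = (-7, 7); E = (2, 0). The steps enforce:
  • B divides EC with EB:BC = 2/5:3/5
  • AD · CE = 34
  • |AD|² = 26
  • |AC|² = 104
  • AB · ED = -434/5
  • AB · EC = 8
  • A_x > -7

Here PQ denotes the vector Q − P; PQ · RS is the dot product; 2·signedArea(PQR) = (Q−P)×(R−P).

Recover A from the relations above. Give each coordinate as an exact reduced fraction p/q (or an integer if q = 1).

1. A_x = -6  [AD · CE = 34 ∩ AB · ED = -434/5]
2. A_y = 2  [AD · CE = 34 ∩ AB · ED = -434/5]
   → A = (-6, 2)

A = (-6, 2)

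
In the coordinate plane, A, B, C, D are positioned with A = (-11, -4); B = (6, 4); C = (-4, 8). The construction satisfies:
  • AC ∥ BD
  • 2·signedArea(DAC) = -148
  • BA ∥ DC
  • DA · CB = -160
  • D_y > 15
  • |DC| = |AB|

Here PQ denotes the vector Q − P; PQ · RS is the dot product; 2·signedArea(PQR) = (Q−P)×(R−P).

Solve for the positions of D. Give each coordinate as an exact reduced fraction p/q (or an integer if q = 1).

1. D_x = 13  [BA ∥ DC ∩ AC ∥ BD]
2. D_y = 16  [BA ∥ DC ∩ AC ∥ BD]
   → D = (13, 16)

D = (13, 16)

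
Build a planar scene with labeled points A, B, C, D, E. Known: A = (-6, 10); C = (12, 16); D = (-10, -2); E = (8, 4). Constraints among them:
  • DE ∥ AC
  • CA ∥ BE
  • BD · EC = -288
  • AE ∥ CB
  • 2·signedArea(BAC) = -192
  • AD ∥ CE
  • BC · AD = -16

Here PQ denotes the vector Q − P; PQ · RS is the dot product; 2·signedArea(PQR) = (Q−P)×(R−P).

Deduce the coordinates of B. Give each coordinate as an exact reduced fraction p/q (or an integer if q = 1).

B = (26, 10)

1. B_x = 26  [CA ∥ BE ∩ AE ∥ CB]
2. B_y = 10  [CA ∥ BE ∩ AE ∥ CB]
   → B = (26, 10)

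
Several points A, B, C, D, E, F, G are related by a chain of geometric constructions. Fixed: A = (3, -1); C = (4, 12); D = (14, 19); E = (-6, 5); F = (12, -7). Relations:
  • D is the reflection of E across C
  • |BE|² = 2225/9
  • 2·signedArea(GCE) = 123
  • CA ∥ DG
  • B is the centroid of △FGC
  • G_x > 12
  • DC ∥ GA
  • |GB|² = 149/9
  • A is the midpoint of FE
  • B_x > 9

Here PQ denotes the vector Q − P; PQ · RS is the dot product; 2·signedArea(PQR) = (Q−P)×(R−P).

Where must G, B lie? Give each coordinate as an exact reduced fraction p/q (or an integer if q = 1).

B = (29/3, 11/3)
G = (13, 6)

1. G_x = 13  [DC ∥ GA ∩ CA ∥ DG]
2. G_y = 6  [DC ∥ GA ∩ CA ∥ DG]
   → G = (13, 6)
3. B_x = 29/3  [B is the centroid of △FGC]
4. B_y = 11/3  [B is the centroid of △FGC]
   → B = (29/3, 11/3)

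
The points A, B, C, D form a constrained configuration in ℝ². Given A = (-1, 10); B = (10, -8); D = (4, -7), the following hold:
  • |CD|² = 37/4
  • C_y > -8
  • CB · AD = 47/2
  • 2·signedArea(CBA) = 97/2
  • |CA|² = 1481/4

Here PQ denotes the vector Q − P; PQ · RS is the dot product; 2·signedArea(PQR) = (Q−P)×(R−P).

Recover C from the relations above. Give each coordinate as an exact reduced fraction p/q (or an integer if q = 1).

1. C_x = 7  [CB · AD = 47/2 ∩ 2·signedArea(CBA) = 97/2]
2. C_y = -15/2  [CB · AD = 47/2 ∩ 2·signedArea(CBA) = 97/2]
   → C = (7, -15/2)

C = (7, -15/2)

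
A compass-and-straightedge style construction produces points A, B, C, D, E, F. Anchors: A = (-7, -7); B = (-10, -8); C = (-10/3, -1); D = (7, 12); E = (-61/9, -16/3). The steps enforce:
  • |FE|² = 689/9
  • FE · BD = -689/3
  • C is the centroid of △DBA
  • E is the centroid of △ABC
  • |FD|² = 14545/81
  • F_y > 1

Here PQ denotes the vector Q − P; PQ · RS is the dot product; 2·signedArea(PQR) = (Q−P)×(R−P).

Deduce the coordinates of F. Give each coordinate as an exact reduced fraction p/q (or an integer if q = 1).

F = (-10/9, 4/3)

1. F_x = -10/9  [line -17·x + -20·y + 70/9 = 0 ∩ |FE|² = 689/9]
2. F_y = 4/3  [line -17·x + -20·y + 70/9 = 0 ∩ |FE|² = 689/9]
   → F = (-10/9, 4/3)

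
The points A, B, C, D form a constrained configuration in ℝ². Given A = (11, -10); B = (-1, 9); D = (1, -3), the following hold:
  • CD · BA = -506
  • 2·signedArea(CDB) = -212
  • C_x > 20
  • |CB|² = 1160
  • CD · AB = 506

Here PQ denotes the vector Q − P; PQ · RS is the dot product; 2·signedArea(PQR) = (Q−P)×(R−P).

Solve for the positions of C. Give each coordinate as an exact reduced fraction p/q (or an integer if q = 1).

C = (21, -17)

1. C_x = 21  [2·signedArea(CDB) = -212 ∩ CD · BA = -506]
2. C_y = -17  [2·signedArea(CDB) = -212 ∩ CD · BA = -506]
   → C = (21, -17)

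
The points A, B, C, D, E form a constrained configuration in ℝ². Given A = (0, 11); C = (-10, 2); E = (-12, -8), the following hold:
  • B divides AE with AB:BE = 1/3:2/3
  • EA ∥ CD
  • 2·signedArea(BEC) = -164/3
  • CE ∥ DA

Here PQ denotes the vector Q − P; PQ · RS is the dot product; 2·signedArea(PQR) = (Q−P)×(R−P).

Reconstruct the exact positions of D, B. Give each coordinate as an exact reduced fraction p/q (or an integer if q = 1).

1. D_x = 2  [CE ∥ DA ∩ EA ∥ CD]
2. D_y = 21  [CE ∥ DA ∩ EA ∥ CD]
   → D = (2, 21)
3. B_x = -4  [B divides AE with AB:BE = 1/3:2/3]
4. B_y = 14/3  [B divides AE with AB:BE = 1/3:2/3]
   → B = (-4, 14/3)

B = (-4, 14/3)
D = (2, 21)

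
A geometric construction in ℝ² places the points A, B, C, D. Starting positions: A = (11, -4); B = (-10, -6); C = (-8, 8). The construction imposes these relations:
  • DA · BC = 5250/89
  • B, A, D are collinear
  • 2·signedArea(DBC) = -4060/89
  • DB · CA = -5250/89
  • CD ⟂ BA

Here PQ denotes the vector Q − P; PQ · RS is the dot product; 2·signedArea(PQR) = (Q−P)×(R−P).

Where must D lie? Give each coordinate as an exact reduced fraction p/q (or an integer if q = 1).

1. D_x = -596/89  [B, A, D are collinear ∩ CD ⟂ BA]
2. D_y = -506/89  [B, A, D are collinear ∩ CD ⟂ BA]
   → D = (-596/89, -506/89)

D = (-596/89, -506/89)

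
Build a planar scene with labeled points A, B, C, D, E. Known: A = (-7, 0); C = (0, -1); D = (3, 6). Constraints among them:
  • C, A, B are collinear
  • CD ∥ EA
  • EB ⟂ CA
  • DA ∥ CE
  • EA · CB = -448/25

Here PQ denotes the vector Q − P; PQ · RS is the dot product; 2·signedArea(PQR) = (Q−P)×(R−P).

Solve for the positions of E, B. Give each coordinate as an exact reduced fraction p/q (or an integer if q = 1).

1. E_x = -10  [CD ∥ EA ∩ DA ∥ CE]
2. E_y = -7  [CD ∥ EA ∩ DA ∥ CE]
   → E = (-10, -7)
3. B_x = -224/25  [C, A, B are collinear ∩ EB ⟂ CA]
4. B_y = 7/25  [C, A, B are collinear ∩ EB ⟂ CA]
   → B = (-224/25, 7/25)

B = (-224/25, 7/25)
E = (-10, -7)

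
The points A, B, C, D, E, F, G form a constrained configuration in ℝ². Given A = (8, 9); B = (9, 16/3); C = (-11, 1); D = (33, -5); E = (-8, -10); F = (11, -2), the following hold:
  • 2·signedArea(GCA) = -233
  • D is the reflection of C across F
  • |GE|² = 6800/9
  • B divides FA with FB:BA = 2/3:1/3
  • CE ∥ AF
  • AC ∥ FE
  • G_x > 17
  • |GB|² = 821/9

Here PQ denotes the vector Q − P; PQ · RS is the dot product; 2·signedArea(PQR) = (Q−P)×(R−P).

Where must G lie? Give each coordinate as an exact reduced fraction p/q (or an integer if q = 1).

1. G_x = 52/3  [line -8·x + 19·y + 126 = 0 ∩ |GE|² = 6800/9]
2. G_y = 2/3  [line -8·x + 19·y + 126 = 0 ∩ |GE|² = 6800/9]
   → G = (52/3, 2/3)

G = (52/3, 2/3)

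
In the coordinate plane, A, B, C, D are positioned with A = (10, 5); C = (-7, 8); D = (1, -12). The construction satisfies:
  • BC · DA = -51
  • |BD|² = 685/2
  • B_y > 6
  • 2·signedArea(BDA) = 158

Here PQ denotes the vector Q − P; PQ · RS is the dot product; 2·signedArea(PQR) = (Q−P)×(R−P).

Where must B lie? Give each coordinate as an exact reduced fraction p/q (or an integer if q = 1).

B = (3/2, 13/2)

1. B_x = 3/2  [BC · DA = -51 ∩ 2·signedArea(BDA) = 158]
2. B_y = 13/2  [BC · DA = -51 ∩ 2·signedArea(BDA) = 158]
   → B = (3/2, 13/2)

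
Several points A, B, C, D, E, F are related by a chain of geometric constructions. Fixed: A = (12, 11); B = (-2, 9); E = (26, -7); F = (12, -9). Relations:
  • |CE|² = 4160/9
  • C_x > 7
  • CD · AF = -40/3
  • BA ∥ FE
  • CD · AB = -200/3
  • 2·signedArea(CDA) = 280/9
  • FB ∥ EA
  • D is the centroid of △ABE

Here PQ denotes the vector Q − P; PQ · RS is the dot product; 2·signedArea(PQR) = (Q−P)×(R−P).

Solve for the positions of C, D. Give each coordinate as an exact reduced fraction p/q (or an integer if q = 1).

1. D_x = 12  [D is the centroid of △ABE]
2. D_y = 13/3  [D is the centroid of △ABE]
   → D = (12, 13/3)
3. C_x = 22/3  [2·signedArea(CDA) = 280/9 ∩ CD · AB = -200/3]
4. C_y = 11/3  [2·signedArea(CDA) = 280/9 ∩ CD · AB = -200/3]
   → C = (22/3, 11/3)

C = (22/3, 11/3)
D = (12, 13/3)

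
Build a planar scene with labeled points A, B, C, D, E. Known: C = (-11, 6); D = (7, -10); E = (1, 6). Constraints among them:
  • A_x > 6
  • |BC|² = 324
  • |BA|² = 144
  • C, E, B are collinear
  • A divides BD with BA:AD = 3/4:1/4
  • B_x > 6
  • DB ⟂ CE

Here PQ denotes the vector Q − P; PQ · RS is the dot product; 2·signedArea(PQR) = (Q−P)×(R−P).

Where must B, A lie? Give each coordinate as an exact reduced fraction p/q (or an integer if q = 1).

A = (7, -6)
B = (7, 6)

1. B_x = 7  [C, E, B are collinear ∩ DB ⟂ CE]
2. B_y = 6  [C, E, B are collinear ∩ DB ⟂ CE]
   → B = (7, 6)
3. A_x = 7  [A divides BD with BA:AD = 3/4:1/4]
4. A_y = -6  [A divides BD with BA:AD = 3/4:1/4]
   → A = (7, -6)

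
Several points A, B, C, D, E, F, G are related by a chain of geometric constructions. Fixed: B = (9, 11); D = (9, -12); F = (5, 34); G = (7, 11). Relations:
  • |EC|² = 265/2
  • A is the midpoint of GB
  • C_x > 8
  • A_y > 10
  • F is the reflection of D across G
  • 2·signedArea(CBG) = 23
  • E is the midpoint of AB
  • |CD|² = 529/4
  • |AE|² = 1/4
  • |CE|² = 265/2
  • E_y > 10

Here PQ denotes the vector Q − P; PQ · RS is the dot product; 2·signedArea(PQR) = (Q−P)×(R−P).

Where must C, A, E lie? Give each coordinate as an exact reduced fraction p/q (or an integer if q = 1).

1. C_y = -1/2  [2·signedArea(CBG) = 23]
2. C_x = 9  [|CD|² = 529/4]
   → C = (9, -1/2)
3. A_x = 8  [A is the midpoint of GB]
4. A_y = 11  [A is the midpoint of GB]
   → A = (8, 11)
5. E_x = 17/2  [E is the midpoint of AB]
6. E_y = 11  [E is the midpoint of AB]
   → E = (17/2, 11)

A = (8, 11)
C = (9, -1/2)
E = (17/2, 11)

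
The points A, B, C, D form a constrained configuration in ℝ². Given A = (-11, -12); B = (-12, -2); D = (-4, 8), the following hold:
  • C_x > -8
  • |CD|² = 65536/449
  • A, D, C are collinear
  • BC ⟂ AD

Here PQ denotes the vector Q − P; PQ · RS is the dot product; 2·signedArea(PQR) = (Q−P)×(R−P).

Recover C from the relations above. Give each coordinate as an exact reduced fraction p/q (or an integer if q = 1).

1. C_x = -3588/449  [A, D, C are collinear ∩ BC ⟂ AD]
2. C_y = -1528/449  [A, D, C are collinear ∩ BC ⟂ AD]
   → C = (-3588/449, -1528/449)

C = (-3588/449, -1528/449)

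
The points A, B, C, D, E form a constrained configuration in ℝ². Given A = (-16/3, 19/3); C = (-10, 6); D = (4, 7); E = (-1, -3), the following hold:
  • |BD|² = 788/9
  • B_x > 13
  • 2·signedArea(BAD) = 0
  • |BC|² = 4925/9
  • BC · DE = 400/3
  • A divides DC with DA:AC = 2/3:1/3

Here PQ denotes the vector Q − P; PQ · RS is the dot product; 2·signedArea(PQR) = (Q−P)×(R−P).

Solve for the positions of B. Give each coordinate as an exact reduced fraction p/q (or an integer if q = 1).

B = (40/3, 23/3)

1. B_x = 40/3  [2·signedArea(BAD) = 0 ∩ BC · DE = 400/3]
2. B_y = 23/3  [2·signedArea(BAD) = 0 ∩ BC · DE = 400/3]
   → B = (40/3, 23/3)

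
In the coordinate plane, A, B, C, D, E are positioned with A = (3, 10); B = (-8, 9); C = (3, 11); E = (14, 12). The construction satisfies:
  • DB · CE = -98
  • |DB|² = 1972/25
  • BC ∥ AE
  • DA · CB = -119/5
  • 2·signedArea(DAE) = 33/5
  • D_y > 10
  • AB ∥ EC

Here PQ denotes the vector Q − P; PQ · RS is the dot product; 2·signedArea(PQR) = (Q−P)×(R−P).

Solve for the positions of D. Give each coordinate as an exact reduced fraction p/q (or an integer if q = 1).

D = (4/5, 51/5)

1. D_x = 4/5  [DA · CB = -119/5 ∩ 2·signedArea(DAE) = 33/5]
2. D_y = 51/5  [DA · CB = -119/5 ∩ 2·signedArea(DAE) = 33/5]
   → D = (4/5, 51/5)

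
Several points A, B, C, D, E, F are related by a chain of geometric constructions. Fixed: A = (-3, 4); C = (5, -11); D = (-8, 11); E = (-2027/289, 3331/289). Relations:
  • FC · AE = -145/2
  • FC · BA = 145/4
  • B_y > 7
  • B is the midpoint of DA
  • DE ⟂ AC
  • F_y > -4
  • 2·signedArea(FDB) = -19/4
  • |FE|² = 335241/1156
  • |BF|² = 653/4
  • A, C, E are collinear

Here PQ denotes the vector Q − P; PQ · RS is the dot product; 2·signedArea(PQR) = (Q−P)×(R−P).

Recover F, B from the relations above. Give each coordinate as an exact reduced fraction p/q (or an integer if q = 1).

1. F_x = 1  [line 1160/289·x + -2175/289·y + -17545/578 = 0 ∩ |FE|² = 335241/1156]
2. F_y = -7/2  [line 1160/289·x + -2175/289·y + -17545/578 = 0 ∩ |FE|² = 335241/1156]
   → F = (1, -7/2)
3. B_x = -11/2  [2·signedArea(FDB) = -19/4 ∩ B is the midpoint of DA]
4. B_y = 15/2  [2·signedArea(FDB) = -19/4 ∩ B is the midpoint of DA]
   → B = (-11/2, 15/2)

B = (-11/2, 15/2)
F = (1, -7/2)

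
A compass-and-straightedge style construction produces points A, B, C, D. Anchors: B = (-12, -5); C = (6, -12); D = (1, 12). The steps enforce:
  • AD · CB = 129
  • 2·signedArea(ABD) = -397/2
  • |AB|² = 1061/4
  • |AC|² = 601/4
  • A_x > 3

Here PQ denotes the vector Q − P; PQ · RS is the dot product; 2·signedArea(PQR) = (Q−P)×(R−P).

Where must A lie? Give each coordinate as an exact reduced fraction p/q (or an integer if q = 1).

A = (7/2, 0)

1. A_x = 7/2  [AD · CB = 129 ∩ 2·signedArea(ABD) = -397/2]
2. A_y = 0  [AD · CB = 129 ∩ 2·signedArea(ABD) = -397/2]
   → A = (7/2, 0)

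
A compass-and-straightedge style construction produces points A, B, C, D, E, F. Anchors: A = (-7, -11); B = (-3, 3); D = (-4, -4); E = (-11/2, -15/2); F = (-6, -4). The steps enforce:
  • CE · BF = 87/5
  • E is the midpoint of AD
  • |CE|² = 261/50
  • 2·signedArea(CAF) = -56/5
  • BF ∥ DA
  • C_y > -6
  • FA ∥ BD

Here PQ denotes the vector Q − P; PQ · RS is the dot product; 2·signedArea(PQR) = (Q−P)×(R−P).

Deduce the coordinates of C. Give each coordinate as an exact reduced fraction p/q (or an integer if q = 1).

1. C_x = -23/5  [2·signedArea(CAF) = -56/5 ∩ CE · BF = 87/5]
2. C_y = -27/5  [2·signedArea(CAF) = -56/5 ∩ CE · BF = 87/5]
   → C = (-23/5, -27/5)

C = (-23/5, -27/5)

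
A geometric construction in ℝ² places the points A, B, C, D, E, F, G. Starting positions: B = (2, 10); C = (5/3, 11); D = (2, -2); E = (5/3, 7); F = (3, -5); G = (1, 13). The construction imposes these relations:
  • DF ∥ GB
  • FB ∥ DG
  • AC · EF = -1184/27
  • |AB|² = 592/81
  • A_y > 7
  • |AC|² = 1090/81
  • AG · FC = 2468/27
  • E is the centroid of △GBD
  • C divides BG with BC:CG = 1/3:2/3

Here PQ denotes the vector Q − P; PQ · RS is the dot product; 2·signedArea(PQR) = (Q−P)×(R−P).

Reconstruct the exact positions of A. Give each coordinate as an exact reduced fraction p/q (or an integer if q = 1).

A = (14/9, 22/3)

1. A_x = 14/9  [AC · EF = -1184/27 ∩ AG · FC = 2468/27]
2. A_y = 22/3  [AC · EF = -1184/27 ∩ AG · FC = 2468/27]
   → A = (14/9, 22/3)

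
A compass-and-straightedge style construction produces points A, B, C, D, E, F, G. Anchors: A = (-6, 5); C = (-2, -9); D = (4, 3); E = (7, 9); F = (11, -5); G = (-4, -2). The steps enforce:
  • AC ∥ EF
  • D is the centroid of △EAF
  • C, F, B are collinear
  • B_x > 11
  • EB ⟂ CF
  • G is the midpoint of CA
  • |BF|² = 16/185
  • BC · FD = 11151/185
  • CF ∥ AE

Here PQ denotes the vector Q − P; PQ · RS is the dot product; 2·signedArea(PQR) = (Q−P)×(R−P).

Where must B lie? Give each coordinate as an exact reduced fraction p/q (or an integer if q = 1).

B = (2087/185, -909/185)

1. B_x = 2087/185  [C, F, B are collinear ∩ EB ⟂ CF]
2. B_y = -909/185  [C, F, B are collinear ∩ EB ⟂ CF]
   → B = (2087/185, -909/185)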